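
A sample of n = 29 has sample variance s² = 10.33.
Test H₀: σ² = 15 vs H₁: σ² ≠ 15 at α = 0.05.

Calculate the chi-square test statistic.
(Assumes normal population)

df = n - 1 = 28
χ² = (n-1)s²/σ₀² = 28×10.33/15 = 19.2827
Critical values: χ²_{0.975,28} = 15.308, χ²_{0.025,28} = 44.461
Rejection region: χ² < 15.308 or χ² > 44.461
Decision: fail to reject H₀

Answer: χ² = 19.2827, fail to reject H₀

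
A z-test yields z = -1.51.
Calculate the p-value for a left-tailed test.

For z = -1.51:
p = P(Z < -1.51) = Φ(-1.51) = 0.0655

Answer: p-value ≈ 0.0655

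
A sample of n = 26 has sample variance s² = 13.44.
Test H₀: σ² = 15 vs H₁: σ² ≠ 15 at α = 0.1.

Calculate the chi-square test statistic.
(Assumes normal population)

Answer: χ² = 22.4000, fail to reject H₀

Derivation:
df = n - 1 = 25
χ² = (n-1)s²/σ₀² = 25×13.44/15 = 22.4000
Critical values: χ²_{0.95,25} = 14.611, χ²_{0.05,25} = 37.652
Rejection region: χ² < 14.611 or χ² > 37.652
Decision: fail to reject H₀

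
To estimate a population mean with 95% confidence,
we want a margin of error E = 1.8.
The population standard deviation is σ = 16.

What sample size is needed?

Answer: n = 304

Derivation:
z_0.025 = 1.960
n = (z×σ/E)² = (1.960×16/1.8)²
n = 303.5338
Round up: n = 304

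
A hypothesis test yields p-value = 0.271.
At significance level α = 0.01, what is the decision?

Answer: fail to reject H₀

Derivation:
Compare p-value to α:
0.271 ≥ 0.01
Decision: fail to reject H₀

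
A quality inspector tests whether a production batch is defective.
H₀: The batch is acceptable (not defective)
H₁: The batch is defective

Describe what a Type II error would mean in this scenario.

Type I error (α): Rejecting H₀ when H₀ is true
Type II error (β): Failing to reject H₀ when H₁ is true

Answer: Shipping a defective batch to customers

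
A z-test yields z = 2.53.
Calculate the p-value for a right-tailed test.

Answer: p-value ≈ 0.0057

Derivation:
For z = 2.53:
p = P(Z > 2.53) = 1 - Φ(2.53) = 0.0057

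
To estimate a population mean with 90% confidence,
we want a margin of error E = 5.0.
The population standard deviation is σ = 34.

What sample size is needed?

Answer: n = 126

Derivation:
z_0.05 = 1.645
n = (z×σ/E)² = (1.645×34/5.0)²
n = 125.1266
Round up: n = 126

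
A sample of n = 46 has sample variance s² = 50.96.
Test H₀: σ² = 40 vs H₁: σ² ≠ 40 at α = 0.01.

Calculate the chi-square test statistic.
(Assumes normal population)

Answer: χ² = 57.3300, fail to reject H₀

Derivation:
df = n - 1 = 45
χ² = (n-1)s²/σ₀² = 45×50.96/40 = 57.3300
Critical values: χ²_{0.995,45} = 24.311, χ²_{0.005,45} = 73.166
Rejection region: χ² < 24.311 or χ² > 73.166
Decision: fail to reject H₀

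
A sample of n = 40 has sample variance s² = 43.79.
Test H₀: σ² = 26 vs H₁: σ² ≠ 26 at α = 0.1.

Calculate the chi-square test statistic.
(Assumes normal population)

df = n - 1 = 39
χ² = (n-1)s²/σ₀² = 39×43.79/26 = 65.6850
Critical values: χ²_{0.95,39} = 25.695, χ²_{0.05,39} = 54.572
Rejection region: χ² < 25.695 or χ² > 54.572
Decision: reject H₀

Answer: χ² = 65.6850, reject H₀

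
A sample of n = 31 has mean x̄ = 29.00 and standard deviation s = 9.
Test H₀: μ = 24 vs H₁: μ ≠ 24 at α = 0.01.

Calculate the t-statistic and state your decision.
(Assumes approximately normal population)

df = n - 1 = 30
SE = s/√n = 9/√31 = 1.6164
t = (x̄ - μ₀)/SE = (29.00 - 24)/1.6164 = 3.0933
Critical value: t_{0.005,30} = ±2.750
p-value ≈ 0.0043
Decision: reject H₀

Answer: t = 3.0933, reject H₀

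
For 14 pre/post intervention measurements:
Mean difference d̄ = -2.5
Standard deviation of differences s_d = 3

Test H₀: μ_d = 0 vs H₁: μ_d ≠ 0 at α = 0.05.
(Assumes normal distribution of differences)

df = n - 1 = 13
SE = s_d/√n = 3/√14 = 0.8018
t = d̄/SE = -2.5/0.8018 = -3.1180
Critical value: t_{0.025,13} = ±2.160
p-value ≈ 0.0082
Decision: reject H₀

Answer: t = -3.1180, reject H₀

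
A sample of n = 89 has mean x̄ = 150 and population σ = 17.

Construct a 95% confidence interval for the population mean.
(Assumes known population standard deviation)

Confidence level: 95%, α = 0.05
z_0.025 = 1.960
SE = σ/√n = 17/√89 = 1.8020
Margin of error = 1.960 × 1.8020 = 3.5319
CI: x̄ ± margin = 150 ± 3.5319
CI: (146.4681, 153.5319)

Answer: (146.4681, 153.5319)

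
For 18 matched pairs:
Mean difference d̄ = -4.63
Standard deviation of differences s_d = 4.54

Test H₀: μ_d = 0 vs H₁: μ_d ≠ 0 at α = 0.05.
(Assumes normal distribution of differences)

df = n - 1 = 17
SE = s_d/√n = 4.54/√18 = 1.0701
t = d̄/SE = -4.63/1.0701 = -4.3267
Critical value: t_{0.025,17} = ±2.110
p-value ≈ 0.0005
Decision: reject H₀

Answer: t = -4.3267, reject H₀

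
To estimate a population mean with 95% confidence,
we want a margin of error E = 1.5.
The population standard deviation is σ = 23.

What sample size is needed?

Answer: n = 904

Derivation:
z_0.025 = 1.960
n = (z×σ/E)² = (1.960×23/1.5)²
n = 903.2028
Round up: n = 904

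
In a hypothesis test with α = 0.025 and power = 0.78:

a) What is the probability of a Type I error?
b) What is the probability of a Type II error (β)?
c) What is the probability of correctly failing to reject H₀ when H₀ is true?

a) Type I error probability = α = 0.025
b) Power = P(reject H₀ | H₁ true) = 1 - β = 0.78, so Type II error probability = β = 1 - Power = 0.22
c) P(fail to reject H₀ | H₀ true) = 1 - α = 0.975

Answer: a) 0.025, b) 0.22, c) 0.975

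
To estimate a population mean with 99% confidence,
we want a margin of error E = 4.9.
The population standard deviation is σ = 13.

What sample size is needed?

Answer: n = 47

Derivation:
z_0.005 = 2.576
n = (z×σ/E)² = (2.576×13/4.9)²
n = 46.7075
Round up: n = 47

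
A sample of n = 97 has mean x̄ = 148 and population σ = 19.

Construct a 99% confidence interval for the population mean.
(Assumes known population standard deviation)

Answer: (143.0304, 152.9696)

Derivation:
Confidence level: 99%, α = 0.01
z_0.005 = 2.576
SE = σ/√n = 19/√97 = 1.9292
Margin of error = 2.576 × 1.9292 = 4.9696
CI: x̄ ± margin = 148 ± 4.9696
CI: (143.0304, 152.9696)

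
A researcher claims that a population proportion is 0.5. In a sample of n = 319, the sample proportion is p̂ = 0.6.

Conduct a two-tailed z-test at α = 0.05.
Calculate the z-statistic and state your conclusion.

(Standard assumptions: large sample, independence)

H₀: p = 0.5, H₁: p ≠ 0.5
Standard error: SE = √(p₀(1-p₀)/n) = √(0.5×0.5/319) = 0.027995
z-statistic: z = (p̂ - p₀)/SE = (0.6 - 0.5)/0.027995 = 3.5721
Critical value: z_0.025 = ±1.960
p-value = 0.0004
Decision: reject H₀ at α = 0.05

Answer: z = 3.5721, reject H₀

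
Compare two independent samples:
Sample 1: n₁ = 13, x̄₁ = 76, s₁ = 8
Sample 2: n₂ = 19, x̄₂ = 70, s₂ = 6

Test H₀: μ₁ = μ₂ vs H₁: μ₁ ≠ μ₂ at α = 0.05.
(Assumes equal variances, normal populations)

Pooled variance: s²_p = [12×8² + 18×6²]/(30) = 47.2000
s_p = 6.8702
SE = s_p×√(1/n₁ + 1/n₂) = 6.8702×√(1/13 + 1/19) = 2.4728
t = (x̄₁ - x̄₂)/SE = (76 - 70)/2.4728 = 2.4264
df = 30, t-critical = ±2.042
Decision: reject H₀

Answer: t = 2.4264, reject H₀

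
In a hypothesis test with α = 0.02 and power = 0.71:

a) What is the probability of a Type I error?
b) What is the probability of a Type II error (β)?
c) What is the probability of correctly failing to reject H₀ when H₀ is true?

Answer: a) 0.02, b) 0.29, c) 0.98

Derivation:
a) Type I error probability = α = 0.02
b) Power = P(reject H₀ | H₁ true) = 1 - β = 0.71, so Type II error probability = β = 1 - Power = 0.29
c) P(fail to reject H₀ | H₀ true) = 1 - α = 0.98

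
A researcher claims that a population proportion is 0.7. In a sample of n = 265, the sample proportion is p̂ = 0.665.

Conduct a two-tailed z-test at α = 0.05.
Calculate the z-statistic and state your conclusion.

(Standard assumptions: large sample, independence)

H₀: p = 0.7, H₁: p ≠ 0.7
Standard error: SE = √(p₀(1-p₀)/n) = √(0.7×0.3/265) = 0.028151
z-statistic: z = (p̂ - p₀)/SE = (0.665 - 0.7)/0.028151 = -1.2433
Critical value: z_0.025 = ±1.960
p-value = 0.2138
Decision: fail to reject H₀ at α = 0.05

Answer: z = -1.2433, fail to reject H₀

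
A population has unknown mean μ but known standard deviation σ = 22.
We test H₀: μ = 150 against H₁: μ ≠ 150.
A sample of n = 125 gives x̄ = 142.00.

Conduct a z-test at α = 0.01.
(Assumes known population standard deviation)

Answer: z = -4.0657, reject H₀

Derivation:
Standard error: SE = σ/√n = 22/√125 = 1.9677
z-statistic: z = (x̄ - μ₀)/SE = (142.00 - 150)/1.9677 = -4.0657
Critical value: ±2.576
p-value < 0.0001
Decision: reject H₀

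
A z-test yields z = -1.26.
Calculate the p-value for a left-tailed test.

Answer: p-value ≈ 0.1038

Derivation:
For z = -1.26:
p = P(Z < -1.26) = Φ(-1.26) = 0.1038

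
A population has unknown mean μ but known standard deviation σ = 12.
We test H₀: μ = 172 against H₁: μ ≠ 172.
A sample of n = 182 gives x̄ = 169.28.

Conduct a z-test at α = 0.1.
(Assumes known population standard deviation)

Answer: z = -3.0579, reject H₀

Derivation:
Standard error: SE = σ/√n = 12/√182 = 0.8895
z-statistic: z = (x̄ - μ₀)/SE = (169.28 - 172)/0.8895 = -3.0579
Critical value: ±1.645
p-value = 0.0022
Decision: reject H₀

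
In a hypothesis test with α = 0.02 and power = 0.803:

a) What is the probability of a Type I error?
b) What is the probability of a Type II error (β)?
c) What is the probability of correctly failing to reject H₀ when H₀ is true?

a) Type I error probability = α = 0.02
b) Power = P(reject H₀ | H₁ true) = 1 - β = 0.803, so Type II error probability = β = 1 - Power = 0.197
c) P(fail to reject H₀ | H₀ true) = 1 - α = 0.98

Answer: a) 0.02, b) 0.197, c) 0.98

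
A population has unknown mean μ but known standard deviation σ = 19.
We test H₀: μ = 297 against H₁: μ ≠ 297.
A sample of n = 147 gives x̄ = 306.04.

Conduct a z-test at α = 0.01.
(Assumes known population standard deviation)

Standard error: SE = σ/√n = 19/√147 = 1.5671
z-statistic: z = (x̄ - μ₀)/SE = (306.04 - 297)/1.5671 = 5.7686
Critical value: ±2.576
p-value < 0.0001
Decision: reject H₀

Answer: z = 5.7686, reject H₀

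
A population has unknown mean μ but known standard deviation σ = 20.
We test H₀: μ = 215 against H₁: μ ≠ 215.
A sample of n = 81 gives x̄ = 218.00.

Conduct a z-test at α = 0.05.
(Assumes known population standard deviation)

Answer: z = 1.3500, fail to reject H₀

Derivation:
Standard error: SE = σ/√n = 20/√81 = 2.2222
z-statistic: z = (x̄ - μ₀)/SE = (218.00 - 215)/2.2222 = 1.3500
Critical value: ±1.960
p-value = 0.1770
Decision: fail to reject H₀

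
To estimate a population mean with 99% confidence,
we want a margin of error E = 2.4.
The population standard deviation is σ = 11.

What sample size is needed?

Answer: n = 140

Derivation:
z_0.005 = 2.576
n = (z×σ/E)² = (2.576×11/2.4)²
n = 139.3974
Round up: n = 140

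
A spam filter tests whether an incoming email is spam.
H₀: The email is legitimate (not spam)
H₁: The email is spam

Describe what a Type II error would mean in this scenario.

Type I error: rejecting H₀ when it is actually true (false positive).
Type II error: failing to reject H₀ when H₁ is actually true (false negative).

Answer: Letting a spam email through to the inbox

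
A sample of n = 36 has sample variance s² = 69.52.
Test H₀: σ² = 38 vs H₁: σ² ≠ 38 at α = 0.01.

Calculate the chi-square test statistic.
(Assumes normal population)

df = n - 1 = 35
χ² = (n-1)s²/σ₀² = 35×69.52/38 = 64.0316
Critical values: χ²_{0.995,35} = 17.192, χ²_{0.005,35} = 60.275
Rejection region: χ² < 17.192 or χ² > 60.275
Decision: reject H₀

Answer: χ² = 64.0316, reject H₀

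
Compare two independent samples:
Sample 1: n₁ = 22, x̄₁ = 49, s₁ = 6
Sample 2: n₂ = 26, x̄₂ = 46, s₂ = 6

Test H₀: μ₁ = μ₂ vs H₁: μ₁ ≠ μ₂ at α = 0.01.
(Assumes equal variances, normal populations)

Answer: t = 1.7260, fail to reject H₀

Derivation:
Pooled variance: s²_p = [21×6² + 25×6²]/(46) = 36.0000
s_p = 6.0000
SE = s_p×√(1/n₁ + 1/n₂) = 6.0000×√(1/22 + 1/26) = 1.7381
t = (x̄₁ - x̄₂)/SE = (49 - 46)/1.7381 = 1.7260
df = 46, t-critical = ±2.687
Decision: fail to reject H₀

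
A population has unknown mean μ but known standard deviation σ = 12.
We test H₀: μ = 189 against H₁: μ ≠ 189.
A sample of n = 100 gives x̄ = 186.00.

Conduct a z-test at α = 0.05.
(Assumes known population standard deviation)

Answer: z = -2.5000, reject H₀

Derivation:
Standard error: SE = σ/√n = 12/√100 = 1.2000
z-statistic: z = (x̄ - μ₀)/SE = (186.00 - 189)/1.2000 = -2.5000
Critical value: ±1.960
p-value = 0.0124
Decision: reject H₀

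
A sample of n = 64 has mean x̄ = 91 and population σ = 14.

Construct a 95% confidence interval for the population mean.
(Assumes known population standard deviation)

Answer: (87.5700, 94.4300)

Derivation:
Confidence level: 95%, α = 0.05
z_0.025 = 1.960
SE = σ/√n = 14/√64 = 1.7500
Margin of error = 1.960 × 1.7500 = 3.4300
CI: x̄ ± margin = 91 ± 3.4300
CI: (87.5700, 94.4300)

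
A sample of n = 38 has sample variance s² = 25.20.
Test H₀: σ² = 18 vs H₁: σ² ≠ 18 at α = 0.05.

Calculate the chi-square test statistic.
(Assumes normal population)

Answer: χ² = 51.8000, fail to reject H₀

Derivation:
df = n - 1 = 37
χ² = (n-1)s²/σ₀² = 37×25.20/18 = 51.8000
Critical values: χ²_{0.975,37} = 22.106, χ²_{0.025,37} = 55.668
Rejection region: χ² < 22.106 or χ² > 55.668
Decision: fail to reject H₀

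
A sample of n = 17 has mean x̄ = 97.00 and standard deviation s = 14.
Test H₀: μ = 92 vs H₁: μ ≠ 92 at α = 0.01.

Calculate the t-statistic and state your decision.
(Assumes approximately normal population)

Answer: t = 1.4725, fail to reject H₀

Derivation:
df = n - 1 = 16
SE = s/√n = 14/√17 = 3.3955
t = (x̄ - μ₀)/SE = (97.00 - 92)/3.3955 = 1.4725
Critical value: t_{0.005,16} = ±2.921
p-value ≈ 0.1603
Decision: fail to reject H₀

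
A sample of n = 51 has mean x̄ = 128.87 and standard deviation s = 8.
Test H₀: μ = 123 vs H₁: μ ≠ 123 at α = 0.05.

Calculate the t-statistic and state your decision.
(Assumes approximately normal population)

Answer: t = 5.2401, reject H₀

Derivation:
df = n - 1 = 50
SE = s/√n = 8/√51 = 1.1202
t = (x̄ - μ₀)/SE = (128.87 - 123)/1.1202 = 5.2401
Critical value: t_{0.025,50} = ±2.009
p-value < 0.0001
Decision: reject H₀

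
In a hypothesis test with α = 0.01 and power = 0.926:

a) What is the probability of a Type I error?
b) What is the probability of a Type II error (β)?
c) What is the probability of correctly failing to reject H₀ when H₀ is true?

Answer: a) 0.01, b) 0.074, c) 0.99

Derivation:
a) Type I error probability = α = 0.01
b) Power = P(reject H₀ | H₁ true) = 1 - β = 0.926, so Type II error probability = β = 1 - Power = 0.074
c) P(fail to reject H₀ | H₀ true) = 1 - α = 0.99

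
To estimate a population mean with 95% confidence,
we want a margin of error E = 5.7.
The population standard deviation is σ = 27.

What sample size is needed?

Answer: n = 87

Derivation:
z_0.025 = 1.960
n = (z×σ/E)² = (1.960×27/5.7)²
n = 86.1966
Round up: n = 87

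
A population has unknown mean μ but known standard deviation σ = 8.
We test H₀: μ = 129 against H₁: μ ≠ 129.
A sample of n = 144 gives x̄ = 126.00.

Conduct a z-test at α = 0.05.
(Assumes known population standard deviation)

Answer: z = -4.4998, reject H₀

Derivation:
Standard error: SE = σ/√n = 8/√144 = 0.6667
z-statistic: z = (x̄ - μ₀)/SE = (126.00 - 129)/0.6667 = -4.4998
Critical value: ±1.960
p-value < 0.0001
Decision: reject H₀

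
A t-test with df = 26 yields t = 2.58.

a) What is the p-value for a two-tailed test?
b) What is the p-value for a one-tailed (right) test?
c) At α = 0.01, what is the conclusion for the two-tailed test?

Using t-distribution with df = 26:
a) Two-tailed: p = 2×P(T > 2.58) = 0.0159
b) One-tailed: p = P(T > 2.58) = 0.0079
c) 0.0159 ≥ 0.01, fail to reject H₀

Answer: a) 0.0159, b) 0.0079, c) fail to reject H₀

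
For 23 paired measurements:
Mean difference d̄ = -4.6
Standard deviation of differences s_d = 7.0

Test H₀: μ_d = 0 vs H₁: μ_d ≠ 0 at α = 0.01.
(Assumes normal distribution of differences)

df = n - 1 = 22
SE = s_d/√n = 7.0/√23 = 1.4596
t = d̄/SE = -4.6/1.4596 = -3.1515
Critical value: t_{0.005,22} = ±2.819
p-value ≈ 0.0046
Decision: reject H₀

Answer: t = -3.1515, reject H₀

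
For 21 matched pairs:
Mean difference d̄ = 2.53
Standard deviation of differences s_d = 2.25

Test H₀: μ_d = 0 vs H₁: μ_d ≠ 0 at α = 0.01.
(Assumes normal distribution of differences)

Answer: t = 5.1527, reject H₀

Derivation:
df = n - 1 = 20
SE = s_d/√n = 2.25/√21 = 0.4910
t = d̄/SE = 2.53/0.4910 = 5.1527
Critical value: t_{0.005,20} = ±2.845
p-value < 0.0001
Decision: reject H₀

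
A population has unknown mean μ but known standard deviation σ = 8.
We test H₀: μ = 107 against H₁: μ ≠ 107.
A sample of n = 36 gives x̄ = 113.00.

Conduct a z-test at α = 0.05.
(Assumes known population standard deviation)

Standard error: SE = σ/√n = 8/√36 = 1.3333
z-statistic: z = (x̄ - μ₀)/SE = (113.00 - 107)/1.3333 = 4.5001
Critical value: ±1.960
p-value < 0.0001
Decision: reject H₀

Answer: z = 4.5001, reject H₀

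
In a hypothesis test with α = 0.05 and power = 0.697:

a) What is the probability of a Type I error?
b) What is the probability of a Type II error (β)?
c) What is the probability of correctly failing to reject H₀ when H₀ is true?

Answer: a) 0.05, b) 0.303, c) 0.95

Derivation:
a) Type I error probability = α = 0.05
b) Power = P(reject H₀ | H₁ true) = 1 - β = 0.697, so Type II error probability = β = 1 - Power = 0.303
c) P(fail to reject H₀ | H₀ true) = 1 - α = 0.95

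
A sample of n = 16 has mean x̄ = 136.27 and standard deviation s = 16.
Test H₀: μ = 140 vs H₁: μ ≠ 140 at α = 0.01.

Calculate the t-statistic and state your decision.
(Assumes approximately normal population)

df = n - 1 = 15
SE = s/√n = 16/√16 = 4.0000
t = (x̄ - μ₀)/SE = (136.27 - 140)/4.0000 = -0.9325
Critical value: t_{0.005,15} = ±2.947
p-value ≈ 0.3658
Decision: fail to reject H₀

Answer: t = -0.9325, fail to reject H₀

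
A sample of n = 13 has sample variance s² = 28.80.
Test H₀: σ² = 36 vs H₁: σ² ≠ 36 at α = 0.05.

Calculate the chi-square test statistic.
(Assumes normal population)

Answer: χ² = 9.6000, fail to reject H₀

Derivation:
df = n - 1 = 12
χ² = (n-1)s²/σ₀² = 12×28.80/36 = 9.6000
Critical values: χ²_{0.975,12} = 4.404, χ²_{0.025,12} = 23.337
Rejection region: χ² < 4.404 or χ² > 23.337
Decision: fail to reject H₀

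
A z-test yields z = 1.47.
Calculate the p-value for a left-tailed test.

Answer: p-value ≈ 0.9292

Derivation:
For z = 1.47:
p = P(Z < 1.47) = Φ(1.47) = 0.9292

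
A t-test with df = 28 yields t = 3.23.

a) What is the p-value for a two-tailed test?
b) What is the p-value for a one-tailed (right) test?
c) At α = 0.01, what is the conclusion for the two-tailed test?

Answer: a) 0.0032, b) 0.0016, c) reject H₀

Derivation:
Using t-distribution with df = 28:
a) Two-tailed: p = 2×P(T > 3.23) = 0.0032
b) One-tailed: p = P(T > 3.23) = 0.0016
c) 0.0032 < 0.01, reject H₀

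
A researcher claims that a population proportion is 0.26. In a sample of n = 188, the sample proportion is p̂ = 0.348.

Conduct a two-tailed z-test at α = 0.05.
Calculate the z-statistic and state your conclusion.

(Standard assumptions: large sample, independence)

H₀: p = 0.26, H₁: p ≠ 0.26
Standard error: SE = √(p₀(1-p₀)/n) = √(0.26×0.74/188) = 0.031991
z-statistic: z = (p̂ - p₀)/SE = (0.348 - 0.26)/0.031991 = 2.7508
Critical value: z_0.025 = ±1.960
p-value = 0.0059
Decision: reject H₀ at α = 0.05

Answer: z = 2.7508, reject H₀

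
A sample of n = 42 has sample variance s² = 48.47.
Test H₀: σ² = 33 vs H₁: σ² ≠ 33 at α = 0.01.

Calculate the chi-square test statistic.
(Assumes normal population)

df = n - 1 = 41
χ² = (n-1)s²/σ₀² = 41×48.47/33 = 60.2203
Critical values: χ²_{0.995,41} = 21.421, χ²_{0.005,41} = 68.053
Rejection region: χ² < 21.421 or χ² > 68.053
Decision: fail to reject H₀

Answer: χ² = 60.2203, fail to reject H₀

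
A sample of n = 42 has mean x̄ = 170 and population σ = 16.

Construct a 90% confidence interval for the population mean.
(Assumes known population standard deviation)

Confidence level: 90%, α = 0.1
z_0.05 = 1.645
SE = σ/√n = 16/√42 = 2.4689
Margin of error = 1.645 × 2.4689 = 4.0613
CI: x̄ ± margin = 170 ± 4.0613
CI: (165.9387, 174.0613)

Answer: (165.9387, 174.0613)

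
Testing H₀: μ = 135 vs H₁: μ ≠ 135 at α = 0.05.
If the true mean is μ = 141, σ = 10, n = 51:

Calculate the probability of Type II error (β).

Answer: β ≈ 0.0100

Derivation:
SE = σ/√n = 10/√51 = 1.4003
Critical values: μ₀ ± z_0.025×SE = 135 ± 1.960×1.4003
Acceptance region: (132.2554, 137.7446)
Under H₁ (μ = 141): z_high = (137.7446 - 141)/1.4003 = -2.3248, z_low = (132.2554 - 141)/1.4003 = -6.2448
β = P(not reject | H₁) = Φ(-2.3248) - Φ(-6.2448) ≈ 0.0100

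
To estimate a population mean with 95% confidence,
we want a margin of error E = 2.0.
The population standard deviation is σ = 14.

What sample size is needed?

Answer: n = 189

Derivation:
z_0.025 = 1.960
n = (z×σ/E)² = (1.960×14/2.0)²
n = 188.2384
Round up: n = 189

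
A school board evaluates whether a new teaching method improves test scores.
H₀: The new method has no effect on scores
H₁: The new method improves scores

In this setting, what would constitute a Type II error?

Type I error (α): Rejecting H₀ when H₀ is true
Type II error (β): Failing to reject H₀ when H₁ is true

Answer: Failing to adopt an effective teaching method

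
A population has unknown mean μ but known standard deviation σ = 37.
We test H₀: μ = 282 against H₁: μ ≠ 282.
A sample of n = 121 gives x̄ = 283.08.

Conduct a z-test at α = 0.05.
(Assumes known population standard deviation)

Standard error: SE = σ/√n = 37/√121 = 3.3636
z-statistic: z = (x̄ - μ₀)/SE = (283.08 - 282)/3.3636 = 0.3211
Critical value: ±1.960
p-value = 0.7481
Decision: fail to reject H₀

Answer: z = 0.3211, fail to reject H₀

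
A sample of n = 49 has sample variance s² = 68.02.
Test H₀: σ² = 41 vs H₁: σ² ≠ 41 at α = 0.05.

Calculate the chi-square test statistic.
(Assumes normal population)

Answer: χ² = 79.6332, reject H₀

Derivation:
df = n - 1 = 48
χ² = (n-1)s²/σ₀² = 48×68.02/41 = 79.6332
Critical values: χ²_{0.975,48} = 30.755, χ²_{0.025,48} = 69.023
Rejection region: χ² < 30.755 or χ² > 69.023
Decision: reject H₀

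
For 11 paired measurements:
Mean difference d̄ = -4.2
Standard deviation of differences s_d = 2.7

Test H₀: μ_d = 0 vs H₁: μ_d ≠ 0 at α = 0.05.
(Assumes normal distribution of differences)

df = n - 1 = 10
SE = s_d/√n = 2.7/√11 = 0.8141
t = d̄/SE = -4.2/0.8141 = -5.1591
Critical value: t_{0.025,10} = ±2.228
p-value ≈ 0.0004
Decision: reject H₀

Answer: t = -5.1591, reject H₀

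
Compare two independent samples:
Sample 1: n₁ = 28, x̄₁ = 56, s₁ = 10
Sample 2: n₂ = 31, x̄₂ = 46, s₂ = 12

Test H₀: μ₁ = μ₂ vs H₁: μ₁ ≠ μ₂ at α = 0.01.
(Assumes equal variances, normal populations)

Answer: t = 3.4563, reject H₀

Derivation:
Pooled variance: s²_p = [27×10² + 30×12²]/(57) = 123.1579
s_p = 11.0977
SE = s_p×√(1/n₁ + 1/n₂) = 11.0977×√(1/28 + 1/31) = 2.8933
t = (x̄₁ - x̄₂)/SE = (56 - 46)/2.8933 = 3.4563
df = 57, t-critical = ±2.665
Decision: reject H₀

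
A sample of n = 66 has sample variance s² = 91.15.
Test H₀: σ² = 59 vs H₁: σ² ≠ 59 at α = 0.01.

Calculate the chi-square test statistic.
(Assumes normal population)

Answer: χ² = 100.4195, reject H₀

Derivation:
df = n - 1 = 65
χ² = (n-1)s²/σ₀² = 65×91.15/59 = 100.4195
Critical values: χ²_{0.995,65} = 39.383, χ²_{0.005,65} = 98.105
Rejection region: χ² < 39.383 or χ² > 98.105
Decision: reject H₀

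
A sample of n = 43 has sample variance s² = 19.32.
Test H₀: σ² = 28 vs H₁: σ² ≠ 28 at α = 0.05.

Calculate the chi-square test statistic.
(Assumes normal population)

Answer: χ² = 28.9800, fail to reject H₀

Derivation:
df = n - 1 = 42
χ² = (n-1)s²/σ₀² = 42×19.32/28 = 28.9800
Critical values: χ²_{0.975,42} = 25.999, χ²_{0.025,42} = 61.777
Rejection region: χ² < 25.999 or χ² > 61.777
Decision: fail to reject H₀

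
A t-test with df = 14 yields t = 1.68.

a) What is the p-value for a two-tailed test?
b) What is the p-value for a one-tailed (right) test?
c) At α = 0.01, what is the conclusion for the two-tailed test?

Answer: a) 0.1151, b) 0.0576, c) fail to reject H₀

Derivation:
Using t-distribution with df = 14:
a) Two-tailed: p = 2×P(T > 1.68) = 0.1151
b) One-tailed: p = P(T > 1.68) = 0.0576
c) 0.1151 ≥ 0.01, fail to reject H₀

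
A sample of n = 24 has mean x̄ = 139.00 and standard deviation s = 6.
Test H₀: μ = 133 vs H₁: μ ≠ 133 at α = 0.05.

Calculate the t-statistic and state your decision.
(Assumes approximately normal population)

df = n - 1 = 23
SE = s/√n = 6/√24 = 1.2247
t = (x̄ - μ₀)/SE = (139.00 - 133)/1.2247 = 4.8992
Critical value: t_{0.025,23} = ±2.069
p-value ≈ 0.0001
Decision: reject H₀

Answer: t = 4.8992, reject H₀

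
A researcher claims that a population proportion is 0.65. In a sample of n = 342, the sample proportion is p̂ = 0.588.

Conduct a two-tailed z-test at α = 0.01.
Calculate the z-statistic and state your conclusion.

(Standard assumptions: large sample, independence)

H₀: p = 0.65, H₁: p ≠ 0.65
Standard error: SE = √(p₀(1-p₀)/n) = √(0.65×0.35/342) = 0.025792
z-statistic: z = (p̂ - p₀)/SE = (0.588 - 0.65)/0.025792 = -2.4038
Critical value: z_0.005 = ±2.576
p-value = 0.0162
Decision: fail to reject H₀ at α = 0.01

Answer: z = -2.4038, fail to reject H₀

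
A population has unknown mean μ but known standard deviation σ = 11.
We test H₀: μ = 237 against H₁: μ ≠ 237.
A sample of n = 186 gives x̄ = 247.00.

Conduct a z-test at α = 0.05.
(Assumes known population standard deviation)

Standard error: SE = σ/√n = 11/√186 = 0.8066
z-statistic: z = (x̄ - μ₀)/SE = (247.00 - 237)/0.8066 = 12.3977
Critical value: ±1.960
p-value < 0.0001
Decision: reject H₀

Answer: z = 12.3977, reject H₀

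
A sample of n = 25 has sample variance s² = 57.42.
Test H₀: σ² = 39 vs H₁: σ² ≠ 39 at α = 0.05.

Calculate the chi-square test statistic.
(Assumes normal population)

df = n - 1 = 24
χ² = (n-1)s²/σ₀² = 24×57.42/39 = 35.3354
Critical values: χ²_{0.975,24} = 12.401, χ²_{0.025,24} = 39.364
Rejection region: χ² < 12.401 or χ² > 39.364
Decision: fail to reject H₀

Answer: χ² = 35.3354, fail to reject H₀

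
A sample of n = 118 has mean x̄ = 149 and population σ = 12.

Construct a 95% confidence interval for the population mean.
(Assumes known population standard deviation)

Confidence level: 95%, α = 0.05
z_0.025 = 1.960
SE = σ/√n = 12/√118 = 1.1047
Margin of error = 1.960 × 1.1047 = 2.1652
CI: x̄ ± margin = 149 ± 2.1652
CI: (146.8348, 151.1652)

Answer: (146.8348, 151.1652)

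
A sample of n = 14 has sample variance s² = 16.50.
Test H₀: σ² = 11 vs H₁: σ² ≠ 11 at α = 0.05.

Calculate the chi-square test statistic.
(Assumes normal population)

df = n - 1 = 13
χ² = (n-1)s²/σ₀² = 13×16.50/11 = 19.5000
Critical values: χ²_{0.975,13} = 5.009, χ²_{0.025,13} = 24.736
Rejection region: χ² < 5.009 or χ² > 24.736
Decision: fail to reject H₀

Answer: χ² = 19.5000, fail to reject H₀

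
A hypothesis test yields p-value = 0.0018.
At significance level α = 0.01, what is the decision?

Answer: reject H₀

Derivation:
Compare p-value to α:
0.0018 < 0.01
Decision: reject H₀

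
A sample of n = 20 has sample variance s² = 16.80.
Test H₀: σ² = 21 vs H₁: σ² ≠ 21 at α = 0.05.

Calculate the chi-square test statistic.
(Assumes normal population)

Answer: χ² = 15.2000, fail to reject H₀

Derivation:
df = n - 1 = 19
χ² = (n-1)s²/σ₀² = 19×16.80/21 = 15.2000
Critical values: χ²_{0.975,19} = 8.907, χ²_{0.025,19} = 32.852
Rejection region: χ² < 8.907 or χ² > 32.852
Decision: fail to reject H₀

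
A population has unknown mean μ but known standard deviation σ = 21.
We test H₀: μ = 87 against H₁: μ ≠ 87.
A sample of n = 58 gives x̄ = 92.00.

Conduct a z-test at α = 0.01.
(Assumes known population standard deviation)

Answer: z = 1.8133, fail to reject H₀

Derivation:
Standard error: SE = σ/√n = 21/√58 = 2.7574
z-statistic: z = (x̄ - μ₀)/SE = (92.00 - 87)/2.7574 = 1.8133
Critical value: ±2.576
p-value = 0.0698
Decision: fail to reject H₀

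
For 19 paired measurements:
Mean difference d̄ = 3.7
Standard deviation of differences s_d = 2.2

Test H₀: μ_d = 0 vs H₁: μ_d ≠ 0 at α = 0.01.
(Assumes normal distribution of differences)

df = n - 1 = 18
SE = s_d/√n = 2.2/√19 = 0.5047
t = d̄/SE = 3.7/0.5047 = 7.3311
Critical value: t_{0.005,18} = ±2.878
p-value < 0.0001
Decision: reject H₀

Answer: t = 7.3311, reject H₀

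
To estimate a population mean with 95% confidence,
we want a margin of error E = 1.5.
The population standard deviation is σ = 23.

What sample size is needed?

Answer: n = 904

Derivation:
z_0.025 = 1.960
n = (z×σ/E)² = (1.960×23/1.5)²
n = 903.2028
Round up: n = 904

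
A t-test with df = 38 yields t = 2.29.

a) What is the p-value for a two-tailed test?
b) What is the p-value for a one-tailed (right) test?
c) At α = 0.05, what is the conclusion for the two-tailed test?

Using t-distribution with df = 38:
a) Two-tailed: p = 2×P(T > 2.29) = 0.0277
b) One-tailed: p = P(T > 2.29) = 0.0138
c) 0.0277 < 0.05, reject H₀

Answer: a) 0.0277, b) 0.0138, c) reject H₀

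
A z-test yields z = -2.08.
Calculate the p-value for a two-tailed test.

Answer: p-value ≈ 0.0375

Derivation:
For z = -2.08:
p = 2×P(Z > |-2.08|) = 2×(1 - Φ(2.08)) = 0.0375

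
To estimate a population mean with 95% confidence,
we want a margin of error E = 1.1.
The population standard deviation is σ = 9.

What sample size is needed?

Answer: n = 258

Derivation:
z_0.025 = 1.960
n = (z×σ/E)² = (1.960×9/1.1)²
n = 257.1650
Round up: n = 258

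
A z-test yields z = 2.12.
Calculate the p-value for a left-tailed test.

Answer: p-value ≈ 0.9830

Derivation:
For z = 2.12:
p = P(Z < 2.12) = Φ(2.12) = 0.9830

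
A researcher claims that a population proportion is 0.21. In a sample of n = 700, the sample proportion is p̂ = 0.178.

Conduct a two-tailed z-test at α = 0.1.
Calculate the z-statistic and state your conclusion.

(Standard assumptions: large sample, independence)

Answer: z = -2.0786, reject H₀

Derivation:
H₀: p = 0.21, H₁: p ≠ 0.21
Standard error: SE = √(p₀(1-p₀)/n) = √(0.21×0.79/700) = 0.015395
z-statistic: z = (p̂ - p₀)/SE = (0.178 - 0.21)/0.015395 = -2.0786
Critical value: z_0.05 = ±1.645
p-value = 0.0377
Decision: reject H₀ at α = 0.1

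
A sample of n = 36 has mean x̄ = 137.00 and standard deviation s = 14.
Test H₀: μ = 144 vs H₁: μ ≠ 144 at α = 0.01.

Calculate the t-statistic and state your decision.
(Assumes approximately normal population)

Answer: t = -3.0000, reject H₀

Derivation:
df = n - 1 = 35
SE = s/√n = 14/√36 = 2.3333
t = (x̄ - μ₀)/SE = (137.00 - 144)/2.3333 = -3.0000
Critical value: t_{0.005,35} = ±2.724
p-value ≈ 0.0049
Decision: reject H₀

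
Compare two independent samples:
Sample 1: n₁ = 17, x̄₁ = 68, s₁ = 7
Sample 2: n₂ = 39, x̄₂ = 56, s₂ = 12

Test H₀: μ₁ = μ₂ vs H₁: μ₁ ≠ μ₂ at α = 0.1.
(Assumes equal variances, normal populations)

Answer: t = 3.8361, reject H₀

Derivation:
Pooled variance: s²_p = [16×7² + 38×12²]/(54) = 115.8519
s_p = 10.7635
SE = s_p×√(1/n₁ + 1/n₂) = 10.7635×√(1/17 + 1/39) = 3.1282
t = (x̄₁ - x̄₂)/SE = (68 - 56)/3.1282 = 3.8361
df = 54, t-critical = ±1.674
Decision: reject H₀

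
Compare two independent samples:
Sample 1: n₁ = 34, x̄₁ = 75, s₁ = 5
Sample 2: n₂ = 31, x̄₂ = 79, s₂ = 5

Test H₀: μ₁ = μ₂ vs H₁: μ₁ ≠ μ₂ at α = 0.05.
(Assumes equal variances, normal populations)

Answer: t = -3.2214, reject H₀

Derivation:
Pooled variance: s²_p = [33×5² + 30×5²]/(63) = 25.0000
s_p = 5.0000
SE = s_p×√(1/n₁ + 1/n₂) = 5.0000×√(1/34 + 1/31) = 1.2417
t = (x̄₁ - x̄₂)/SE = (75 - 79)/1.2417 = -3.2214
df = 63, t-critical = ±1.998
Decision: reject H₀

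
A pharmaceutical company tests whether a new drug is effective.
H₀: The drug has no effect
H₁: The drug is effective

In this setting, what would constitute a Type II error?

A Type I error (probability α) occurs when we reject a true H₀.
A Type II error (probability β) occurs when we fail to reject a false H₀.

Answer: Failing to detect the drug's effect when it actually works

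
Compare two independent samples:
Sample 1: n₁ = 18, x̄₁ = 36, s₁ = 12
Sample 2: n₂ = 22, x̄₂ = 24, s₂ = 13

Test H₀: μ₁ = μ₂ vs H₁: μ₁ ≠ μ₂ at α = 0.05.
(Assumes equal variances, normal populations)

Pooled variance: s²_p = [17×12² + 21×13²]/(38) = 157.8158
s_p = 12.5625
SE = s_p×√(1/n₁ + 1/n₂) = 12.5625×√(1/18 + 1/22) = 3.9926
t = (x̄₁ - x̄₂)/SE = (36 - 24)/3.9926 = 3.0056
df = 38, t-critical = ±2.024
Decision: reject H₀

Answer: t = 3.0056, reject H₀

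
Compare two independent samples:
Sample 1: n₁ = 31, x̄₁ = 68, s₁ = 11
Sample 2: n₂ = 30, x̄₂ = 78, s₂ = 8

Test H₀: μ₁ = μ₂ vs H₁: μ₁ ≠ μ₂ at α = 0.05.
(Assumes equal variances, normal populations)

Answer: t = -4.0492, reject H₀

Derivation:
Pooled variance: s²_p = [30×11² + 29×8²]/(59) = 92.9831
s_p = 9.6428
SE = s_p×√(1/n₁ + 1/n₂) = 9.6428×√(1/31 + 1/30) = 2.4696
t = (x̄₁ - x̄₂)/SE = (68 - 78)/2.4696 = -4.0492
df = 59, t-critical = ±2.001
Decision: reject H₀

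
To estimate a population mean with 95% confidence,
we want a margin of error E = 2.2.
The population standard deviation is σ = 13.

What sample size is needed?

Answer: n = 135

Derivation:
z_0.025 = 1.960
n = (z×σ/E)² = (1.960×13/2.2)²
n = 134.1385
Round up: n = 135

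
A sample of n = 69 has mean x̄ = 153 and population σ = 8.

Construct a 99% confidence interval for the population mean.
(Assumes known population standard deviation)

Answer: (150.5191, 155.4809)

Derivation:
Confidence level: 99%, α = 0.01
z_0.005 = 2.576
SE = σ/√n = 8/√69 = 0.9631
Margin of error = 2.576 × 0.9631 = 2.4809
CI: x̄ ± margin = 153 ± 2.4809
CI: (150.5191, 155.4809)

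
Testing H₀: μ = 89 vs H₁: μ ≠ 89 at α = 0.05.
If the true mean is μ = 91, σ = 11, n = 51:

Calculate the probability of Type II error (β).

Answer: β ≈ 0.7453

Derivation:
SE = σ/√n = 11/√51 = 1.5403
Critical values: μ₀ ± z_0.025×SE = 89 ± 1.960×1.5403
Acceptance region: (85.9810, 92.0190)
Under H₁ (μ = 91): z_high = (92.0190 - 91)/1.5403 = 0.6616, z_low = (85.9810 - 91)/1.5403 = -3.2585
β = P(not reject | H₁) = Φ(0.6616) - Φ(-3.2585) ≈ 0.7453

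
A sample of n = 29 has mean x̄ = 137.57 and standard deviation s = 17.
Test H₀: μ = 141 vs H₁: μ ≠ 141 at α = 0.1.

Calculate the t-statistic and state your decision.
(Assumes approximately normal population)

df = n - 1 = 28
SE = s/√n = 17/√29 = 3.1568
t = (x̄ - μ₀)/SE = (137.57 - 141)/3.1568 = -1.0865
Critical value: t_{0.05,28} = ±1.701
p-value ≈ 0.2865
Decision: fail to reject H₀

Answer: t = -1.0865, fail to reject H₀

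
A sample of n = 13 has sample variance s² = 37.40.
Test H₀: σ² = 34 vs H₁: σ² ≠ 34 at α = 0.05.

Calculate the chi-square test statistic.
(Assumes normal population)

Answer: χ² = 13.2000, fail to reject H₀

Derivation:
df = n - 1 = 12
χ² = (n-1)s²/σ₀² = 12×37.40/34 = 13.2000
Critical values: χ²_{0.975,12} = 4.404, χ²_{0.025,12} = 23.337
Rejection region: χ² < 4.404 or χ² > 23.337
Decision: fail to reject H₀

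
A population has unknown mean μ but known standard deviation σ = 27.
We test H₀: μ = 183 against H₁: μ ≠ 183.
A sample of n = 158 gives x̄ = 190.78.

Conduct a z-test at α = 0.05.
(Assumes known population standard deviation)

Answer: z = 3.6220, reject H₀

Derivation:
Standard error: SE = σ/√n = 27/√158 = 2.1480
z-statistic: z = (x̄ - μ₀)/SE = (190.78 - 183)/2.1480 = 3.6220
Critical value: ±1.960
p-value = 0.0003
Decision: reject H₀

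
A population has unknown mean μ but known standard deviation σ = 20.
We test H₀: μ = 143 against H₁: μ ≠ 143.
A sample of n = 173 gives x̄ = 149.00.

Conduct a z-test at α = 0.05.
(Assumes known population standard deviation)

Standard error: SE = σ/√n = 20/√173 = 1.5206
z-statistic: z = (x̄ - μ₀)/SE = (149.00 - 143)/1.5206 = 3.9458
Critical value: ±1.960
p-value = 0.0001
Decision: reject H₀

Answer: z = 3.9458, reject H₀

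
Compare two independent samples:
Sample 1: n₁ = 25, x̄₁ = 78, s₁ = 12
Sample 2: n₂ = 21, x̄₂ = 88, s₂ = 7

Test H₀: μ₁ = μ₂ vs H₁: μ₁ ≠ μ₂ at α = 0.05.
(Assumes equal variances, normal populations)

Pooled variance: s²_p = [24×12² + 20×7²]/(44) = 100.8182
s_p = 10.0408
SE = s_p×√(1/n₁ + 1/n₂) = 10.0408×√(1/25 + 1/21) = 2.9721
t = (x̄₁ - x̄₂)/SE = (78 - 88)/2.9721 = -3.3646
df = 44, t-critical = ±2.015
Decision: reject H₀

Answer: t = -3.3646, reject H₀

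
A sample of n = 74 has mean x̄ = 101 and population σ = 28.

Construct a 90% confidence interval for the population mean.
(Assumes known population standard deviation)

Answer: (95.6457, 106.3543)

Derivation:
Confidence level: 90%, α = 0.1
z_0.05 = 1.645
SE = σ/√n = 28/√74 = 3.2549
Margin of error = 1.645 × 3.2549 = 5.3543
CI: x̄ ± margin = 101 ± 5.3543
CI: (95.6457, 106.3543)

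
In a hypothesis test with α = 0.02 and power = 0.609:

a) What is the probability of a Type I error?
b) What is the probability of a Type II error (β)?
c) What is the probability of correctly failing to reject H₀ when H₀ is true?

Answer: a) 0.02, b) 0.391, c) 0.98

Derivation:
a) Type I error probability = α = 0.02
b) Power = P(reject H₀ | H₁ true) = 1 - β = 0.609, so Type II error probability = β = 1 - Power = 0.391
c) P(fail to reject H₀ | H₀ true) = 1 - α = 0.98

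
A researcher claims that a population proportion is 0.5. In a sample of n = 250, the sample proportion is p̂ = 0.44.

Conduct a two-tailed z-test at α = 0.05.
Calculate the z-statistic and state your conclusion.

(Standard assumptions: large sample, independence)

Answer: z = -1.8974, fail to reject H₀

Derivation:
H₀: p = 0.5, H₁: p ≠ 0.5
Standard error: SE = √(p₀(1-p₀)/n) = √(0.5×0.5/250) = 0.031623
z-statistic: z = (p̂ - p₀)/SE = (0.44 - 0.5)/0.031623 = -1.8974
Critical value: z_0.025 = ±1.960
p-value = 0.0578
Decision: fail to reject H₀ at α = 0.05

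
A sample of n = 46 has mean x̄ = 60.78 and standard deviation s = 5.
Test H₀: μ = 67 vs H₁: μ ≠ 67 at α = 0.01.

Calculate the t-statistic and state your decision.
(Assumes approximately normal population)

Answer: t = -8.4373, reject H₀

Derivation:
df = n - 1 = 45
SE = s/√n = 5/√46 = 0.7372
t = (x̄ - μ₀)/SE = (60.78 - 67)/0.7372 = -8.4373
Critical value: t_{0.005,45} = ±2.690
p-value < 0.0001
Decision: reject H₀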